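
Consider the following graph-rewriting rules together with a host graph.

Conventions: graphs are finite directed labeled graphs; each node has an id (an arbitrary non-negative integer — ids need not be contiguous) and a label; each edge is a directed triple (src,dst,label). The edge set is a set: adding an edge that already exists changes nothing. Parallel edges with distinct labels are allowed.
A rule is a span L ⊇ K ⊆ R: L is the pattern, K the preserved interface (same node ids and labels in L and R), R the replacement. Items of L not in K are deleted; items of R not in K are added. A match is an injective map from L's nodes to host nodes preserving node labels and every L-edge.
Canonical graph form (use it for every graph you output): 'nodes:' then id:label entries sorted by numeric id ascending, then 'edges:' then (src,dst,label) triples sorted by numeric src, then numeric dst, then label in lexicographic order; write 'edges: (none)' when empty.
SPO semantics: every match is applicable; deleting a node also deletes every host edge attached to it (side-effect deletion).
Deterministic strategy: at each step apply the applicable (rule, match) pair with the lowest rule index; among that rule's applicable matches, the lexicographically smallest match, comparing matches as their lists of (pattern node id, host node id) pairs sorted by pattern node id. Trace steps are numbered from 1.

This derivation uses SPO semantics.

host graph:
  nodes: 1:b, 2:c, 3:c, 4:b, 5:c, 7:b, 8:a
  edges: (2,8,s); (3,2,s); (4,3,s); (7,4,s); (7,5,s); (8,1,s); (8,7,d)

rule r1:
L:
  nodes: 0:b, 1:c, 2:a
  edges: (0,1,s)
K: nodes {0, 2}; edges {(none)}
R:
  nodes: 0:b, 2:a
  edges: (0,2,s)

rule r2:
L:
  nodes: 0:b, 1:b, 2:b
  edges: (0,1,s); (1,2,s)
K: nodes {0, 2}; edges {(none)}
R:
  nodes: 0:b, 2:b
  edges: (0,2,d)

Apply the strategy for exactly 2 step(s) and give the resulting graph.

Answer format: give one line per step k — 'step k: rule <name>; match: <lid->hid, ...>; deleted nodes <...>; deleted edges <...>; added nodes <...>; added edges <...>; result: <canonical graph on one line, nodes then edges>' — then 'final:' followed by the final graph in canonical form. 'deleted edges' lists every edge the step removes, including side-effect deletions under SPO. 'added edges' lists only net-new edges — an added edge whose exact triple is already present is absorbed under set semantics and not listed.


step 1: rule r1; match: 0->4, 1->3, 2->8; deleted nodes 3; deleted edges (3,2,s); (4,3,s); added nodes (none); added edges (4,8,s); result: nodes: 1:b, 2:c, 4:b, 5:c, 7:b, 8:a edges: (2,8,s); (4,8,s); (7,4,s); (7,5,s); (8,1,s); (8,7,d)
step 2: rule r1; match: 0->7, 1->5, 2->8; deleted nodes 5; deleted edges (7,5,s); added nodes (none); added edges (7,8,s); result: nodes: 1:b, 2:c, 4:b, 7:b, 8:a edges: (2,8,s); (4,8,s); (7,4,s); (7,8,s); (8,1,s); (8,7,d)
final:
nodes: 1:b, 2:c, 4:b, 7:b, 8:a
edges: (2,8,s); (4,8,s); (7,4,s); (7,8,s); (8,1,s); (8,7,d)


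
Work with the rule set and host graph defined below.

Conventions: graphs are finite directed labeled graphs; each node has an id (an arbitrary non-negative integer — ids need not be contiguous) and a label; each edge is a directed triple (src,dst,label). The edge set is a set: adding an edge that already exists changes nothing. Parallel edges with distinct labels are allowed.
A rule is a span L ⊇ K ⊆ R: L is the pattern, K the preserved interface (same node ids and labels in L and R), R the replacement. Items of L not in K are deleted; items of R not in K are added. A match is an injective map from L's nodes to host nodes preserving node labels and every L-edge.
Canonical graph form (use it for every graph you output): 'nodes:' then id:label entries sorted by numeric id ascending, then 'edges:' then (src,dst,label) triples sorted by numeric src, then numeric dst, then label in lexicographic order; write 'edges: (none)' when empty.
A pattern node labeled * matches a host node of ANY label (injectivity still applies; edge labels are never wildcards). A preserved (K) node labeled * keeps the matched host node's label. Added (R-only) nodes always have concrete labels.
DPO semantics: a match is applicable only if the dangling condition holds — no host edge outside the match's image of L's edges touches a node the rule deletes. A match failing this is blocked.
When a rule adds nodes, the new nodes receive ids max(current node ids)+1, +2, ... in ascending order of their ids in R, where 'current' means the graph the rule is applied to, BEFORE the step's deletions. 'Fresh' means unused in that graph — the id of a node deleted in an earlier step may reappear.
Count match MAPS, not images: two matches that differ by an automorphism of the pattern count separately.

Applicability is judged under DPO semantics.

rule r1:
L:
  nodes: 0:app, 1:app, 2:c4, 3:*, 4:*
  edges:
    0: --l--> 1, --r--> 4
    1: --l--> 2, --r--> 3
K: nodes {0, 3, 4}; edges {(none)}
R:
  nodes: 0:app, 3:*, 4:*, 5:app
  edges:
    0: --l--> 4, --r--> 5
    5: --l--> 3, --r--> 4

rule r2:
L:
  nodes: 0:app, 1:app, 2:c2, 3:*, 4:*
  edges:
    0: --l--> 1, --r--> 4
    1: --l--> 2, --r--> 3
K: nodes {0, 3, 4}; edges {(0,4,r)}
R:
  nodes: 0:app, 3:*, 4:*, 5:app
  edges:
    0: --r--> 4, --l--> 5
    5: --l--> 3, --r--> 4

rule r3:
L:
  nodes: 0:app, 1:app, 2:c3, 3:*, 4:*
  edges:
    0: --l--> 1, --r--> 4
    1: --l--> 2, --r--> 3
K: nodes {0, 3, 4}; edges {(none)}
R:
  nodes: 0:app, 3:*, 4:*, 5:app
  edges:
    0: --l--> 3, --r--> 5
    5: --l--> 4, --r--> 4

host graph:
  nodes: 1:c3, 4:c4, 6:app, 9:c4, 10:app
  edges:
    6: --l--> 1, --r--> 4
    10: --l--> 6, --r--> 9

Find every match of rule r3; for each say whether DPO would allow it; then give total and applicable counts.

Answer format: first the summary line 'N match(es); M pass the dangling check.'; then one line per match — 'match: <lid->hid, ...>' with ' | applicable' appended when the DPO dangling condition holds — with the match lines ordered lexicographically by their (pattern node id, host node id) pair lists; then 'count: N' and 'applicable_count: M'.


1 match(es); 1 pass the dangling check.
match: 0->10, 1->6, 2->1, 3->4, 4->9 | applicable
count: 1
applicable_count: 1


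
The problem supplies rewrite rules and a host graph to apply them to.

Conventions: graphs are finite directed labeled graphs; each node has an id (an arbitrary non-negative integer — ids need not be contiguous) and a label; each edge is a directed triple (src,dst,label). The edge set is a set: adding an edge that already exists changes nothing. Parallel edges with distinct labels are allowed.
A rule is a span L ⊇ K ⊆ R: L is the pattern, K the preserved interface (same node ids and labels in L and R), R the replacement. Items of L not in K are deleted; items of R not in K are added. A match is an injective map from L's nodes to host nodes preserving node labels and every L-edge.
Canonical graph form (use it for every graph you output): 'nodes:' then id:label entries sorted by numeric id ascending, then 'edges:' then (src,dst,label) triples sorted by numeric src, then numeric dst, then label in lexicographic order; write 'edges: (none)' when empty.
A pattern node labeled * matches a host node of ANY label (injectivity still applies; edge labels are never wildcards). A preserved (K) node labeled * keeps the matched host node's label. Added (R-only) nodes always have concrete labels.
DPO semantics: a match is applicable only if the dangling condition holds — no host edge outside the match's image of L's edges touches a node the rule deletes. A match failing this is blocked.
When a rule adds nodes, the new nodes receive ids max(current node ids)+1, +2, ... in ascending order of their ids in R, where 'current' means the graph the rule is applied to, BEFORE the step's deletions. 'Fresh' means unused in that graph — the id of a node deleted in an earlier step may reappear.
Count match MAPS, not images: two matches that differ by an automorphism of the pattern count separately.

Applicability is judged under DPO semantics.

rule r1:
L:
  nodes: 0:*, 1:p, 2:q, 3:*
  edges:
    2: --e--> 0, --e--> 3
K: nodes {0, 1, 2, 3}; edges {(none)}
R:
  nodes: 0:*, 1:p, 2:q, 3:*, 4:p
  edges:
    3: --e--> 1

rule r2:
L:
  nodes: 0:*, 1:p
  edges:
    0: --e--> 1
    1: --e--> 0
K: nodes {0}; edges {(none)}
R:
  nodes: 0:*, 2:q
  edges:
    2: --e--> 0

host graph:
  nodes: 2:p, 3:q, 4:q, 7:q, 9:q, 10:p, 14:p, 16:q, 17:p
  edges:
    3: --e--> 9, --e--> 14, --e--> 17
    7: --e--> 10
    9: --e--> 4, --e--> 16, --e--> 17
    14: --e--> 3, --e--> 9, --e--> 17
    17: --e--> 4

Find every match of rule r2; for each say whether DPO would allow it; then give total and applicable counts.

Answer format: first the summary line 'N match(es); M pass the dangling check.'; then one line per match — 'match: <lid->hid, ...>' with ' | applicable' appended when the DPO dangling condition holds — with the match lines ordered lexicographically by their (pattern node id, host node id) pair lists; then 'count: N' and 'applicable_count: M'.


1 match(es); 0 pass the dangling check.
match: 0->3, 1->14
count: 1
applicable_count: 0


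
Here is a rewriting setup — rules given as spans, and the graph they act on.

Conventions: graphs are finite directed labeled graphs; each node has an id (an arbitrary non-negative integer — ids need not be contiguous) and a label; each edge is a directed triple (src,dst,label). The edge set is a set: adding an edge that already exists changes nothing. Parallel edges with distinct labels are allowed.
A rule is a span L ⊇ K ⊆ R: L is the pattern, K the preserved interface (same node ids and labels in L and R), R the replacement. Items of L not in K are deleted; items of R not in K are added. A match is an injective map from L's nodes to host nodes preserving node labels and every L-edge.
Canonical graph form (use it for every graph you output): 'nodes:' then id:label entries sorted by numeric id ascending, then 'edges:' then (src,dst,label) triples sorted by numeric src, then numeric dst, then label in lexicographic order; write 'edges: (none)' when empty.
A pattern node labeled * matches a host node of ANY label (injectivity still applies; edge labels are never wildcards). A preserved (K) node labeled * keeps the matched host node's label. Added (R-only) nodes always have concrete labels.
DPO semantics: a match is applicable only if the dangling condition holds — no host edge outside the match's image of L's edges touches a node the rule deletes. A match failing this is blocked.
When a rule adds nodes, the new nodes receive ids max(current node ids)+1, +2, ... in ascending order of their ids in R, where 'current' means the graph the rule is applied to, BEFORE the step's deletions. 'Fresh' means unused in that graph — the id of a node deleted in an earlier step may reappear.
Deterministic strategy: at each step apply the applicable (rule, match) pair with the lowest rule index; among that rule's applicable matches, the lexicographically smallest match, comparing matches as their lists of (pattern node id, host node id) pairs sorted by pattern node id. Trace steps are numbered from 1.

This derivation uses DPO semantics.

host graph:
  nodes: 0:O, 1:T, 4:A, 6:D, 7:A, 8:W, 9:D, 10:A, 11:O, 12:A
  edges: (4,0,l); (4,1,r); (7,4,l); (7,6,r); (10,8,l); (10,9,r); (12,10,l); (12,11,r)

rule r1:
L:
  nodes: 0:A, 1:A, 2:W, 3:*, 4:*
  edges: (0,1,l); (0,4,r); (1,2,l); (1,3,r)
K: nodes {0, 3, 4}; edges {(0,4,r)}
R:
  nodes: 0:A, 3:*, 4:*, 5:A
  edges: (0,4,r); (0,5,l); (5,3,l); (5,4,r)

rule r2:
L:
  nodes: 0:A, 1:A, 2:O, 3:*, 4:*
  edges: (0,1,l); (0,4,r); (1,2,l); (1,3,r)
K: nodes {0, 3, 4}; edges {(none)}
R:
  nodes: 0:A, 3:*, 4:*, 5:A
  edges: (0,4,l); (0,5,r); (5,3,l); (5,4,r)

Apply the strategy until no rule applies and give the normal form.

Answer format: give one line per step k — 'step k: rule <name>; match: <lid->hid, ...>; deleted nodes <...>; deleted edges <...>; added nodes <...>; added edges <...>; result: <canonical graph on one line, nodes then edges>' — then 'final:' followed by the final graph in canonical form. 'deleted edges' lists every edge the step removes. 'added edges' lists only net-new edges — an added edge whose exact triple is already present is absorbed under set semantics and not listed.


step 1: rule r1; match: 0->12, 1->10, 2->8, 3->9, 4->11; deleted nodes 8, 10; deleted edges (10,8,l); (10,9,r); (12,10,l); added nodes 13; added edges (12,13,l); (13,9,l); (13,11,r); result: nodes: 0:O, 1:T, 4:A, 6:D, 7:A, 9:D, 11:O, 12:A, 13:A edges: (4,0,l); (4,1,r); (7,4,l); (7,6,r); (12,11,r); (12,13,l); (13,9,l); (13,11,r)
step 2: rule r2; match: 0->7, 1->4, 2->0, 3->1, 4->6; deleted nodes 0, 4; deleted edges (4,0,l); (4,1,r); (7,4,l); (7,6,r); added nodes 14; added edges (7,6,l); (7,14,r); (14,1,l); (14,6,r); result: nodes: 1:T, 6:D, 7:A, 9:D, 11:O, 12:A, 13:A, 14:A edges: (7,6,l); (7,14,r); (12,11,r); (12,13,l); (13,9,l); (13,11,r); (14,1,l); (14,6,r)
final:
nodes: 1:T, 6:D, 7:A, 9:D, 11:O, 12:A, 13:A, 14:A
edges: (7,6,l); (7,14,r); (12,11,r); (12,13,l); (13,9,l); (13,11,r); (14,1,l); (14,6,r)


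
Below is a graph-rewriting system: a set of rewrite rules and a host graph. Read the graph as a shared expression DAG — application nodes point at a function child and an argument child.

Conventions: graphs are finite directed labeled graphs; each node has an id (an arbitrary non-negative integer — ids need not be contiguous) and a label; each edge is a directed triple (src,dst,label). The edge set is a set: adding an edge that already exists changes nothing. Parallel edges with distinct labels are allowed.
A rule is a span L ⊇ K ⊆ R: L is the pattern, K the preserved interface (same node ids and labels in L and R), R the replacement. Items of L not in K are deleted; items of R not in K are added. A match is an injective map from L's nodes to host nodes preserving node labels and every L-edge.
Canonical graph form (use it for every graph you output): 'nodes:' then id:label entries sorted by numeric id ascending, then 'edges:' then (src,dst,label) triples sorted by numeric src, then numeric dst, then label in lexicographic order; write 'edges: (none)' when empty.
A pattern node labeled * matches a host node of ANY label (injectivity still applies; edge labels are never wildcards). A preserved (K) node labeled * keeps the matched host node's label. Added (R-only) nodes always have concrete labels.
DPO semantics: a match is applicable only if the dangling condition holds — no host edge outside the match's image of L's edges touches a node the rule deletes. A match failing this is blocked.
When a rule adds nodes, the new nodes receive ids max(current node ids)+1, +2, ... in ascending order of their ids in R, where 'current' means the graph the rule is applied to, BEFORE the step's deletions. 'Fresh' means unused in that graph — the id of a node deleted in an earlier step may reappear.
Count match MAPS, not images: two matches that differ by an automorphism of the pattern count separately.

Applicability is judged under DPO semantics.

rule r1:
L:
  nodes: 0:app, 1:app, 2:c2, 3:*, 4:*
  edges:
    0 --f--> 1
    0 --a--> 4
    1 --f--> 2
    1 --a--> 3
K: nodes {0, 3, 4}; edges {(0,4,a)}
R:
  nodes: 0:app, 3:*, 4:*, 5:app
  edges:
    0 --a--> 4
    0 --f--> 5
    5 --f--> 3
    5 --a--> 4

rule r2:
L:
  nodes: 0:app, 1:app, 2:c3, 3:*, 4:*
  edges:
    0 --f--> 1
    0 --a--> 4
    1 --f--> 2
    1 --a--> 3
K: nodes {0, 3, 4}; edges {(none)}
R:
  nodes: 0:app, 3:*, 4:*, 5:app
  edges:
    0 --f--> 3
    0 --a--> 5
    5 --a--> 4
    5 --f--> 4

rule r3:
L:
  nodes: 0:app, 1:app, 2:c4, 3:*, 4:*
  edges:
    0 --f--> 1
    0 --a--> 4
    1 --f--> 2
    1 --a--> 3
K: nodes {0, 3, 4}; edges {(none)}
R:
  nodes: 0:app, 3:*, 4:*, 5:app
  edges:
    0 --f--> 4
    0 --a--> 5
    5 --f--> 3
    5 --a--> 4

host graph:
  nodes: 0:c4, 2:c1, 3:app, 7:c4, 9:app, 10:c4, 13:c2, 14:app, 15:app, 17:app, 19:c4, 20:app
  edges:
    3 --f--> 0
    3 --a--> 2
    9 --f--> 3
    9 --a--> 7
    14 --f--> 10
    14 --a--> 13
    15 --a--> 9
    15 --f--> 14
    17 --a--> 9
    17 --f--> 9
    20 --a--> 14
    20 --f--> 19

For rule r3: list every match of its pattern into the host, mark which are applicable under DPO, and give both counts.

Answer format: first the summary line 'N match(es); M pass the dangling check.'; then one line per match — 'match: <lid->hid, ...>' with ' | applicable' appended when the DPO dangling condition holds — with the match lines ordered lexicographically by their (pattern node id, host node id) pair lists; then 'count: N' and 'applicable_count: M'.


2 match(es); 1 pass the dangling check.
match: 0->9, 1->3, 2->0, 3->2, 4->7 | applicable
match: 0->15, 1->14, 2->10, 3->13, 4->9
count: 2
applicable_count: 1


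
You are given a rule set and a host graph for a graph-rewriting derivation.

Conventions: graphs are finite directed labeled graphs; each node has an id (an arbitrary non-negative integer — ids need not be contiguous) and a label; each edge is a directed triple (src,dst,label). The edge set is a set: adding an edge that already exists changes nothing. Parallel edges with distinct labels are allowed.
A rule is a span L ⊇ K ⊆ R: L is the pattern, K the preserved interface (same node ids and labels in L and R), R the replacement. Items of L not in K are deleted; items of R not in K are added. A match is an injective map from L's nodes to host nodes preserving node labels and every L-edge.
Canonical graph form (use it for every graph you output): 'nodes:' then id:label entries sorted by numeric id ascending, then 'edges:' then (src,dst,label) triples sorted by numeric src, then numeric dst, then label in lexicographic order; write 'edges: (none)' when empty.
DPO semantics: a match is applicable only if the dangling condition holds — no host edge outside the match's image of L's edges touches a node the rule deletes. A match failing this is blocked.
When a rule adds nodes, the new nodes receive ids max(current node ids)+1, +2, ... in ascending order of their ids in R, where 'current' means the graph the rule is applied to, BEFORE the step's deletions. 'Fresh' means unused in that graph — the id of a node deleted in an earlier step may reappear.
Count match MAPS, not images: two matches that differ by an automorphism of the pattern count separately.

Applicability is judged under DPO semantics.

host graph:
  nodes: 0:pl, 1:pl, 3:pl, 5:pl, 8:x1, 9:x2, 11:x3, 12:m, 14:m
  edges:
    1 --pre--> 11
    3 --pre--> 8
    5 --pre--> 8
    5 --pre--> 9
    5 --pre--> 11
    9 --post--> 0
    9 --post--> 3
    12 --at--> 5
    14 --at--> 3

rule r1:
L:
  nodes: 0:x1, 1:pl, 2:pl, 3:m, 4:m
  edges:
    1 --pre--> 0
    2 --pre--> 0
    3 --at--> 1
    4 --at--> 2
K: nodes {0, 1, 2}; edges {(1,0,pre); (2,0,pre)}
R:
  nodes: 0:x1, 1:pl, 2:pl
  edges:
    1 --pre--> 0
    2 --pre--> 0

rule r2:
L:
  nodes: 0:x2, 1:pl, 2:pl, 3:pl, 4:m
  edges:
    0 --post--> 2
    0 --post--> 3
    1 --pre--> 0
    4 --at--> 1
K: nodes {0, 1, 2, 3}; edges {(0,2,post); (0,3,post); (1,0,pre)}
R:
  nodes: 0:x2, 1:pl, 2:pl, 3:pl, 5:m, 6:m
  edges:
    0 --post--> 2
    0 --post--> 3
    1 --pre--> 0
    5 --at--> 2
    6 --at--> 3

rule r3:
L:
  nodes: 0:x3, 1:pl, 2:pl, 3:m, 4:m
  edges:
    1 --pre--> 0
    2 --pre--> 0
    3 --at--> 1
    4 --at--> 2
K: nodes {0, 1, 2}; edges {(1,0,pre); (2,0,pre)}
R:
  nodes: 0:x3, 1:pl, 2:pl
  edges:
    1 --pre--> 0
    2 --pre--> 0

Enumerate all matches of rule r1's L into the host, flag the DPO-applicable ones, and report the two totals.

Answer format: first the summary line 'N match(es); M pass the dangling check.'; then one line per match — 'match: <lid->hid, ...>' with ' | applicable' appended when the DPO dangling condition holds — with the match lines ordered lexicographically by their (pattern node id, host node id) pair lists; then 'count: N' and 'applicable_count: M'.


2 match(es); 2 pass the dangling check.
match: 0->8, 1->3, 2->5, 3->14, 4->12 | applicable
match: 0->8, 1->5, 2->3, 3->12, 4->14 | applicable
count: 2
applicable_count: 2


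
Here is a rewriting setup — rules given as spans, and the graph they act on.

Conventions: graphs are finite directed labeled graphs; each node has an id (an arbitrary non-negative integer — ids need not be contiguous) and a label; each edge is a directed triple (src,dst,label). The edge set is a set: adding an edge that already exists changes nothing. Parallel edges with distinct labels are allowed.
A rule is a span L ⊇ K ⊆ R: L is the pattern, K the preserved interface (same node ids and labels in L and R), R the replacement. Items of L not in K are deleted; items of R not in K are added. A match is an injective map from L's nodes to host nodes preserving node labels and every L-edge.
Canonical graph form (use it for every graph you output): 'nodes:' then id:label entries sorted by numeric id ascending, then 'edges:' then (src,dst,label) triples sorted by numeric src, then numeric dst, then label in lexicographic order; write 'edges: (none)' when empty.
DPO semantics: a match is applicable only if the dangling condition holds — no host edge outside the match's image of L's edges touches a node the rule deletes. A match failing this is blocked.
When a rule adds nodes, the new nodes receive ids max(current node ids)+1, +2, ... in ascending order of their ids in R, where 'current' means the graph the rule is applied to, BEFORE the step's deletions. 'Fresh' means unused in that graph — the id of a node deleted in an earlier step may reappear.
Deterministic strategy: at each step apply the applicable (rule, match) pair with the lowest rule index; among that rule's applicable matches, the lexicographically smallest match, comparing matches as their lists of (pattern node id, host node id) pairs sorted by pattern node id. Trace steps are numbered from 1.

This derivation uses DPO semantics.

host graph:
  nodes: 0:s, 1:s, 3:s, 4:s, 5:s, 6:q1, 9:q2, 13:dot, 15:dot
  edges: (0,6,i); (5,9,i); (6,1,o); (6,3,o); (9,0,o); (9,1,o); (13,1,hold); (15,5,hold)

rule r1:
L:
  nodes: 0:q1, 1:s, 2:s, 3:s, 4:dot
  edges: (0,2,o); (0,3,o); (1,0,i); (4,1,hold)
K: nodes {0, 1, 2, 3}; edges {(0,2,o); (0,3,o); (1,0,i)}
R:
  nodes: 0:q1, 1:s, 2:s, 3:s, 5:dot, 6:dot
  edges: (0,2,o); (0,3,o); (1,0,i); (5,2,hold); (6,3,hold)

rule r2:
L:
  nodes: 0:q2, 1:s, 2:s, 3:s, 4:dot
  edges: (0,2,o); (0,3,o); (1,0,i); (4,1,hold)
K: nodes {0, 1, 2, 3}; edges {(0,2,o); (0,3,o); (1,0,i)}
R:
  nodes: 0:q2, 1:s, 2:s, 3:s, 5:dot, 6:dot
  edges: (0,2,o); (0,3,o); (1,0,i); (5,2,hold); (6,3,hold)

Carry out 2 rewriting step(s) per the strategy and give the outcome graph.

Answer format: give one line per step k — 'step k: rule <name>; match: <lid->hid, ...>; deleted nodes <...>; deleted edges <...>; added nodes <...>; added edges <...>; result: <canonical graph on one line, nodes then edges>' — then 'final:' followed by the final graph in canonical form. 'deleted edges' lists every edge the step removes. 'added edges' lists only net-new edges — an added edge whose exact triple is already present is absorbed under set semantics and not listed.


step 1: rule r2; match: 0->9, 1->5, 2->0, 3->1, 4->15; deleted nodes 15; deleted edges (15,5,hold); added nodes 16, 17; added edges (16,0,hold); (17,1,hold); result: nodes: 0:s, 1:s, 3:s, 4:s, 5:s, 6:q1, 9:q2, 13:dot, 16:dot, 17:dot edges: (0,6,i); (5,9,i); (6,1,o); (6,3,o); (9,0,o); (9,1,o); (13,1,hold); (16,0,hold); (17,1,hold)
step 2: rule r1; match: 0->6, 1->0, 2->1, 3->3, 4->16; deleted nodes 16; deleted edges (16,0,hold); added nodes 18, 19; added edges (18,1,hold); (19,3,hold); result: nodes: 0:s, 1:s, 3:s, 4:s, 5:s, 6:q1, 9:q2, 13:dot, 17:dot, 18:dot, 19:dot edges: (0,6,i); (5,9,i); (6,1,o); (6,3,o); (9,0,o); (9,1,o); (13,1,hold); (17,1,hold); (18,1,hold); (19,3,hold)
final:
nodes: 0:s, 1:s, 3:s, 4:s, 5:s, 6:q1, 9:q2, 13:dot, 17:dot, 18:dot, 19:dot
edges: (0,6,i); (5,9,i); (6,1,o); (6,3,o); (9,0,o); (9,1,o); (13,1,hold); (17,1,hold); (18,1,hold); (19,3,hold)


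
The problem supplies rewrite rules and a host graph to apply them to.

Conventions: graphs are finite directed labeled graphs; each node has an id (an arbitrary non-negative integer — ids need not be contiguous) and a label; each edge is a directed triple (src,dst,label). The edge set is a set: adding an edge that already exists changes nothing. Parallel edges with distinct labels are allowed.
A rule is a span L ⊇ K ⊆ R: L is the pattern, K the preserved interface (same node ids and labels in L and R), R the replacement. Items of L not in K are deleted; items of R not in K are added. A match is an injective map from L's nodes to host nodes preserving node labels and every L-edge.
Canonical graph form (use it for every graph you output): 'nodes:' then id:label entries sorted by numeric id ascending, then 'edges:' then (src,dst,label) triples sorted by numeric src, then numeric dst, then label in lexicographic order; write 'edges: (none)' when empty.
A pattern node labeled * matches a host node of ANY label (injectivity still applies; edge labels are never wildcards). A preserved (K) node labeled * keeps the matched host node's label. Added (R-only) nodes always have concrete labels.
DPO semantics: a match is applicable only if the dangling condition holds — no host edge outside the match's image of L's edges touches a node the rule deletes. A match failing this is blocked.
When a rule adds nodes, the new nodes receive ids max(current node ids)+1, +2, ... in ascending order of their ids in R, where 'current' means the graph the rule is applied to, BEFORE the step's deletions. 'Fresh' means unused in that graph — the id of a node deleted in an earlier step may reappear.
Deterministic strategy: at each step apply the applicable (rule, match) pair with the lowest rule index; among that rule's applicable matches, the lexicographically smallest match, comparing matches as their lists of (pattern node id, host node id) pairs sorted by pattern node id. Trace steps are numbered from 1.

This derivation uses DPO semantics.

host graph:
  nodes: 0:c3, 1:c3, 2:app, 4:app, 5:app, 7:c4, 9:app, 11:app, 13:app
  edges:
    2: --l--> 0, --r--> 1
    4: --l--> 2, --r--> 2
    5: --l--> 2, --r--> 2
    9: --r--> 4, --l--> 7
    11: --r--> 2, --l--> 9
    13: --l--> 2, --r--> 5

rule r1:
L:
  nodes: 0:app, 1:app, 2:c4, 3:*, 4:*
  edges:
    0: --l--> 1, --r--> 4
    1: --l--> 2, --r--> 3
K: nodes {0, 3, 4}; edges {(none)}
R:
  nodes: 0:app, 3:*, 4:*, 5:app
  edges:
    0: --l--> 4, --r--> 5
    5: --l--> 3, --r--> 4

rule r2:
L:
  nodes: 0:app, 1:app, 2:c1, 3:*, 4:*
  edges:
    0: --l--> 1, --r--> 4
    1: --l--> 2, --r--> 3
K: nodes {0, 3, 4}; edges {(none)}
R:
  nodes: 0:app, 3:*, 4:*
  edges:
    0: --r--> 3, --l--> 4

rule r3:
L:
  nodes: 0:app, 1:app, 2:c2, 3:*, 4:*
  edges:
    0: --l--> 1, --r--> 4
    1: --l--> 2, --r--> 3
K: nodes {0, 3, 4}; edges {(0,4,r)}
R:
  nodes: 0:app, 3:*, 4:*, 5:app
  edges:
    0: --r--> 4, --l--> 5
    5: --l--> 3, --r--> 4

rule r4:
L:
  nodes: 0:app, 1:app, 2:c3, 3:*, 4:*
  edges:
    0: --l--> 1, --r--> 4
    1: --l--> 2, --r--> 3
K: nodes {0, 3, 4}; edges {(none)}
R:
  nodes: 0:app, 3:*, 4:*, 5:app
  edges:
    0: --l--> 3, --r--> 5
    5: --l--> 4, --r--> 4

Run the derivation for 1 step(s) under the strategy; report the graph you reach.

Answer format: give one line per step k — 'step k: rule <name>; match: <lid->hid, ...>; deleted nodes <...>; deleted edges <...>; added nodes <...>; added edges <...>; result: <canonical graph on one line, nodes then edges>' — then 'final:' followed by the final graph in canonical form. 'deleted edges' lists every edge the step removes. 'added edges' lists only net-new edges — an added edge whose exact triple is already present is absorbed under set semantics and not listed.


step 1: rule r1; match: 0->11, 1->9, 2->7, 3->4, 4->2; deleted nodes 7, 9; deleted edges (9,4,r); (9,7,l); (11,2,r); (11,9,l); added nodes 14; added edges (11,2,l); (11,14,r); (14,2,r); (14,4,l); result: nodes: 0:c3, 1:c3, 2:app, 4:app, 5:app, 11:app, 13:app, 14:app edges: (2,0,l); (2,1,r); (4,2,l); (4,2,r); (5,2,l); (5,2,r); (11,2,l); (11,14,r); (13,2,l); (13,5,r); (14,2,r); (14,4,l)
final:
nodes: 0:c3, 1:c3, 2:app, 4:app, 5:app, 11:app, 13:app, 14:app
edges: (2,0,l); (2,1,r); (4,2,l); (4,2,r); (5,2,l); (5,2,r); (11,2,l); (11,14,r); (13,2,l); (13,5,r); (14,2,r); (14,4,l)


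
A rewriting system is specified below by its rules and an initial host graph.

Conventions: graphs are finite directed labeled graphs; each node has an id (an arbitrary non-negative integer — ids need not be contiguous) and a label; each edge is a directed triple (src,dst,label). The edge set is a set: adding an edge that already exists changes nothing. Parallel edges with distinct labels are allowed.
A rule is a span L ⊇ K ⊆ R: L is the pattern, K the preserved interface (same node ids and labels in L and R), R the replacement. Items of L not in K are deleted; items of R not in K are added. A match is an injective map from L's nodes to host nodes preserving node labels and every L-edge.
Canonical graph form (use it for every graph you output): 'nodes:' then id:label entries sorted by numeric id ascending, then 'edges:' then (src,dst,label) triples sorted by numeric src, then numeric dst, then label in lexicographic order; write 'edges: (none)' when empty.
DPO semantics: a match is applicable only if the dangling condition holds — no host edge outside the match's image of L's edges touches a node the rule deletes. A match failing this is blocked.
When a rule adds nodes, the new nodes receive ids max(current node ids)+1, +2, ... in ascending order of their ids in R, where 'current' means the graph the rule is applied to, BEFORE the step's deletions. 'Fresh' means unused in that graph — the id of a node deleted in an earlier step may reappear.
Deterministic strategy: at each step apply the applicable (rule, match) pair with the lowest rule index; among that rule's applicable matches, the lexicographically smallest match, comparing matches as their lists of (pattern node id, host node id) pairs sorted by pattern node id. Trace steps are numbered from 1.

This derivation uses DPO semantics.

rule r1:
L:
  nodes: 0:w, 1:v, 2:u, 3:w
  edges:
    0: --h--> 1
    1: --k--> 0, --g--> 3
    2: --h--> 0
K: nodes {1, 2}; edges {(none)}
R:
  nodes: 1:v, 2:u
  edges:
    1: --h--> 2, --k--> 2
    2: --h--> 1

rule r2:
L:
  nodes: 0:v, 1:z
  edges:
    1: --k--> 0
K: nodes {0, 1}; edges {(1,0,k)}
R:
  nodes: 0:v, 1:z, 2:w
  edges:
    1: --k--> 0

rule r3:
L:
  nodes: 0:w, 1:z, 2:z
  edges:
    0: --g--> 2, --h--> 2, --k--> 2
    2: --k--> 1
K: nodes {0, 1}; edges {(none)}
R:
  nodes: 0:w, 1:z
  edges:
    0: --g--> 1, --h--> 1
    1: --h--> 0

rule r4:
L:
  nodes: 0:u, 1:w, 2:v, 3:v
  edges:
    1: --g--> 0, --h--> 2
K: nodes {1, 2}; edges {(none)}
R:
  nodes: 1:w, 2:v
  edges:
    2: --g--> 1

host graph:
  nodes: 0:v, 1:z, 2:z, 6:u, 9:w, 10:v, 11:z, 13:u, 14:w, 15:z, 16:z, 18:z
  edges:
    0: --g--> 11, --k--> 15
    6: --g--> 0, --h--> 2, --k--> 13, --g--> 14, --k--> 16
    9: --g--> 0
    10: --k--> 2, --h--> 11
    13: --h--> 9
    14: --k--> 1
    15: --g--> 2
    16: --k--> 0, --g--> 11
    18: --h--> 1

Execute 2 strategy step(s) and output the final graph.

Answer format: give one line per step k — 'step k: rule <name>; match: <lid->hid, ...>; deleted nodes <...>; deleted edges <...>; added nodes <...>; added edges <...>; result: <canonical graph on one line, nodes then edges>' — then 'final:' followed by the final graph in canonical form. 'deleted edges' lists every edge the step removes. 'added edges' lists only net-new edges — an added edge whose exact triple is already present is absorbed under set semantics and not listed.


step 1: rule r2; match: 0->0, 1->16; deleted nodes (none); deleted edges (none); added nodes 19; added edges (none); result: nodes: 0:v, 1:z, 2:z, 6:u, 9:w, 10:v, 11:z, 13:u, 14:w, 15:z, 16:z, 18:z, 19:w edges: (0,11,g); (0,15,k); (6,0,g); (6,2,h); (6,13,k); (6,14,g); (6,16,k); (9,0,g); (10,2,k); (10,11,h); (13,9,h); (14,1,k); (15,2,g); (16,0,k); (16,11,g); (18,1,h)
step 2: rule r2; match: 0->0, 1->16; deleted nodes (none); deleted edges (none); added nodes 20; added edges (none); result: nodes: 0:v, 1:z, 2:z, 6:u, 9:w, 10:v, 11:z, 13:u, 14:w, 15:z, 16:z, 18:z, 19:w, 20:w edges: (0,11,g); (0,15,k); (6,0,g); (6,2,h); (6,13,k); (6,14,g); (6,16,k); (9,0,g); (10,2,k); (10,11,h); (13,9,h); (14,1,k); (15,2,g); (16,0,k); (16,11,g); (18,1,h)
final:
nodes: 0:v, 1:z, 2:z, 6:u, 9:w, 10:v, 11:z, 13:u, 14:w, 15:z, 16:z, 18:z, 19:w, 20:w
edges: (0,11,g); (0,15,k); (6,0,g); (6,2,h); (6,13,k); (6,14,g); (6,16,k); (9,0,g); (10,2,k); (10,11,h); (13,9,h); (14,1,k); (15,2,g); (16,0,k); (16,11,g); (18,1,h)


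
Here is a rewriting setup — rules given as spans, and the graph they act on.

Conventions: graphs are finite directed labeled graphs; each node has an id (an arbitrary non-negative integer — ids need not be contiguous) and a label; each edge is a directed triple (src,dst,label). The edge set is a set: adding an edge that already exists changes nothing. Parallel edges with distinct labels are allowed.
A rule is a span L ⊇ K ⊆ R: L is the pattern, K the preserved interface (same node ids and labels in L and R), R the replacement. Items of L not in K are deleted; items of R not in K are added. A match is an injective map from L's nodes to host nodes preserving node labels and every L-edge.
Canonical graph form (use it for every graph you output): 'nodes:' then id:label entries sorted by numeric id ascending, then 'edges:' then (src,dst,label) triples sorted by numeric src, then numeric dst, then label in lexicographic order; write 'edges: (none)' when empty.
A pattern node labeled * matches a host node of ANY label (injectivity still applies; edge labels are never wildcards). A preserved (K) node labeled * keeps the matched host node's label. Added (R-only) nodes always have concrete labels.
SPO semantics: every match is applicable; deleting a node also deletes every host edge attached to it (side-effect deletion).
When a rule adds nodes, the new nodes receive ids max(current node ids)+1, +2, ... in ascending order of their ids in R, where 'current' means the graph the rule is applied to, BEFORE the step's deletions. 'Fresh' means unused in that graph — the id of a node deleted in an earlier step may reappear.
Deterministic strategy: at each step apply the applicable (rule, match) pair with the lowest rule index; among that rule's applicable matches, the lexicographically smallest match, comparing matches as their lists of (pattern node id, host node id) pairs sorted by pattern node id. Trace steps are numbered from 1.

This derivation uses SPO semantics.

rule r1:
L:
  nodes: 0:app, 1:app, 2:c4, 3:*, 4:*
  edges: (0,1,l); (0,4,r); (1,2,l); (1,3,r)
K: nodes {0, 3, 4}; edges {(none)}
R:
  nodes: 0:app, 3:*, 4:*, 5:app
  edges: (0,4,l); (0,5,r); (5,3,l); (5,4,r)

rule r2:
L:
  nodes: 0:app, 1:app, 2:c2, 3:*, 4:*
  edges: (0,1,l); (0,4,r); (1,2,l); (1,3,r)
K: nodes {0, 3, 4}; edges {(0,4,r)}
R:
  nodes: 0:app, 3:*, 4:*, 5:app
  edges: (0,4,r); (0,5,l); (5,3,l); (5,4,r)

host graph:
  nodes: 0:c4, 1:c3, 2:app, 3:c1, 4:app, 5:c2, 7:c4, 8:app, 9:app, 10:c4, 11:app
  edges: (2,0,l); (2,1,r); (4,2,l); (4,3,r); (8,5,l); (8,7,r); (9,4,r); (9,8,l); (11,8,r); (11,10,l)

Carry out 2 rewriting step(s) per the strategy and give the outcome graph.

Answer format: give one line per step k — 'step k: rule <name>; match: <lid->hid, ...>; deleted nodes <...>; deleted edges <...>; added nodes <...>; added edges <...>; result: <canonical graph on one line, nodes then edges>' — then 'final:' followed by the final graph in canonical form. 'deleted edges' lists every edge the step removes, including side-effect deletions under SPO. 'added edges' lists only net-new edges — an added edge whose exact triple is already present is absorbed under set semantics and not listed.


step 1: rule r1; match: 0->4, 1->2, 2->0, 3->1, 4->3; deleted nodes 0, 2; deleted edges (2,0,l); (2,1,r); (4,2,l); (4,3,r); added nodes 12; added edges (4,3,l); (4,12,r); (12,1,l); (12,3,r); result: nodes: 1:c3, 3:c1, 4:app, 5:c2, 7:c4, 8:app, 9:app, 10:c4, 11:app, 12:app edges: (4,3,l); (4,12,r); (8,5,l); (8,7,r); (9,4,r); (9,8,l); (11,8,r); (11,10,l); (12,1,l); (12,3,r)
step 2: rule r2; match: 0->9, 1->8, 2->5, 3->7, 4->4; deleted nodes 5, 8; deleted edges (8,5,l); (8,7,r); (9,8,l); (11,8,r); added nodes 13; added edges (9,13,l); (13,4,r); (13,7,l); result: nodes: 1:c3, 3:c1, 4:app, 7:c4, 9:app, 10:c4, 11:app, 12:app, 13:app edges: (4,3,l); (4,12,r); (9,4,r); (9,13,l); (11,10,l); (12,1,l); (12,3,r); (13,4,r); (13,7,l)
final:
nodes: 1:c3, 3:c1, 4:app, 7:c4, 9:app, 10:c4, 11:app, 12:app, 13:app
edges: (4,3,l); (4,12,r); (9,4,r); (9,13,l); (11,10,l); (12,1,l); (12,3,r); (13,4,r); (13,7,l)


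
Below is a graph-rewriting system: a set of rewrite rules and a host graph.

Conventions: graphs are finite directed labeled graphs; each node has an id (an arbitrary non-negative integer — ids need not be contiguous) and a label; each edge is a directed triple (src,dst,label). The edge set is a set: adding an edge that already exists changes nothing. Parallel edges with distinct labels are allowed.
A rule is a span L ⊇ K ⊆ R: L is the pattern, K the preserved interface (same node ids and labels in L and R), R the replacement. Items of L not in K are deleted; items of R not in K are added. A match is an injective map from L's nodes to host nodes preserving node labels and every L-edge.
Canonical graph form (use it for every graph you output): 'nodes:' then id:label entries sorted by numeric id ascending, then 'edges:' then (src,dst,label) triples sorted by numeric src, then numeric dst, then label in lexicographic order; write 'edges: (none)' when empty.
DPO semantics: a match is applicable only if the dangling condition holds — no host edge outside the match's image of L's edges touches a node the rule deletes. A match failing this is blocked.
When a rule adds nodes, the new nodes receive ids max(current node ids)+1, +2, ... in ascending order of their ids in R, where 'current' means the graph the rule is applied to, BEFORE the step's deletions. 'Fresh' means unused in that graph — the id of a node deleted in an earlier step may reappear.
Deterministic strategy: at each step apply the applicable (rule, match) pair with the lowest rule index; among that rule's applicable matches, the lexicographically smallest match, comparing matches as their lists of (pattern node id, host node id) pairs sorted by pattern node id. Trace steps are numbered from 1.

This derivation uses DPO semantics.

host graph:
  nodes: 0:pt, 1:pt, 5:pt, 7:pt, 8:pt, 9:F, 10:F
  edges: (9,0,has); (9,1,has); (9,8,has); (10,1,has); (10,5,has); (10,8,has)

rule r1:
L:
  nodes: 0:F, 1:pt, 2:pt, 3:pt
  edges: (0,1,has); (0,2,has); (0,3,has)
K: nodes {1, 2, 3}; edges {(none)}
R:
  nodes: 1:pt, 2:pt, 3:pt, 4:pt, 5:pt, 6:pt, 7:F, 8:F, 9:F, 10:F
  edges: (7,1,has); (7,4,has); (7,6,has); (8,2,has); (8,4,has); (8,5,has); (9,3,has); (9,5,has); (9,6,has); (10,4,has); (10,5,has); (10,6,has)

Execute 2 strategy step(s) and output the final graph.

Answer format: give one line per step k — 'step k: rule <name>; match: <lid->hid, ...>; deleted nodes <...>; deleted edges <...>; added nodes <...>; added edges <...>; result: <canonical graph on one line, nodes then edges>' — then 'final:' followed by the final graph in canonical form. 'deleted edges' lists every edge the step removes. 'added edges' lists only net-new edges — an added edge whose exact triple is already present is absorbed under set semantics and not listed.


step 1: rule r1; match: 0->9, 1->0, 2->1, 3->8; deleted nodes 9; deleted edges (9,0,has); (9,1,has); (9,8,has); added nodes 11, 12, 13, 14, 15, 16, 17; added edges (14,0,has); (14,11,has); (14,13,has); (15,1,has); (15,11,has); (15,12,has); (16,8,has); (16,12,has); (16,13,has); (17,11,has); (17,12,has); (17,13,has); result: nodes: 0:pt, 1:pt, 5:pt, 7:pt, 8:pt, 10:F, 11:pt, 12:pt, 13:pt, 14:F, 15:F, 16:F, 17:F edges: (10,1,has); (10,5,has); (10,8,has); (14,0,has); (14,11,has); (14,13,has); (15,1,has); (15,11,has); (15,12,has); (16,8,has); (16,12,has); (16,13,has); (17,11,has); (17,12,has); (17,13,has)
step 2: rule r1; match: 0->10, 1->1, 2->5, 3->8; deleted nodes 10; deleted edges (10,1,has); (10,5,has); (10,8,has); added nodes 18, 19, 20, 21, 22, 23, 24; added edges (21,1,has); (21,18,has); (21,20,has); (22,5,has); (22,18,has); (22,19,has); (23,8,has); (23,19,has); (23,20,has); (24,18,has); (24,19,has); (24,20,has); result: nodes: 0:pt, 1:pt, 5:pt, 7:pt, 8:pt, 11:pt, 12:pt, 13:pt, 14:F, 15:F, 16:F, 17:F, 18:pt, 19:pt, 20:pt, 21:F, 22:F, 23:F, 24:F edges: (14,0,has); (14,11,has); (14,13,has); (15,1,has); (15,11,has); (15,12,has); (16,8,has); (16,12,has); (16,13,has); (17,11,has); (17,12,has); (17,13,has); (21,1,has); (21,18,has); (21,20,has); (22,5,has); (22,18,has); (22,19,has); (23,8,has); (23,19,has); (23,20,has); (24,18,has); (24,19,has); (24,20,has)
final:
nodes: 0:pt, 1:pt, 5:pt, 7:pt, 8:pt, 11:pt, 12:pt, 13:pt, 14:F, 15:F, 16:F, 17:F, 18:pt, 19:pt, 20:pt, 21:F, 22:F, 23:F, 24:F
edges: (14,0,has); (14,11,has); (14,13,has); (15,1,has); (15,11,has); (15,12,has); (16,8,has); (16,12,has); (16,13,has); (17,11,has); (17,12,has); (17,13,has); (21,1,has); (21,18,has); (21,20,has); (22,5,has); (22,18,has); (22,19,has); (23,8,has); (23,19,has); (23,20,has); (24,18,has); (24,19,has); (24,20,has)
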